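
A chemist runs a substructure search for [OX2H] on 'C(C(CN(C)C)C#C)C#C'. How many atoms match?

The query [OX2H] means: aliphatic oxygen with two connections, one of which is H — an -OH oxygen.
Check the 10 heavy atoms by environment: 2× C (H2, X4) → no; 1× C (H1, X4) → no; 2× C (H0, X2) → no; 2× C (H1, X2) → no; 1× N (H0, X3) → no; 2× C (H3, X4) → no.
No environment satisfies the query, so 0 matching atoms.

0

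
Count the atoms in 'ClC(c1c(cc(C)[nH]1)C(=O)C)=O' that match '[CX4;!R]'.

The query [CX4;!R] means: aliphatic carbon with four total connections, not in a ring.
Check the 12 heavy atoms by environment: 1× n (aromatic, X3, in 5-ring) → no; 4× c (aromatic, X3, in 5-ring) → no; 2× C (X3, acyclic) → no; 2× O (X1, acyclic) → no; 1× Cl (X1, acyclic) → no; 2× C (X4, acyclic) → match.
That gives 2 matching atoms.

2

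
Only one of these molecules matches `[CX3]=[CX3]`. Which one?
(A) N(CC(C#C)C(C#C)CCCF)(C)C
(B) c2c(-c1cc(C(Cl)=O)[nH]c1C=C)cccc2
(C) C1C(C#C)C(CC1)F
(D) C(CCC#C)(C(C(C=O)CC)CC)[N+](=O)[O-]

B

[CX3]=[CX3] describes a non-aromatic C=C double bond between two sp2 carbons (an alkene).
(A) has an ethynyl group (-C#CH) but the C-C bond is a triple bond, not a double bond.
(B) contains a vinyl group (-CH=CH2), which satisfies every atom and bond constraint.
(C) has an ethynyl group (-C#CH) but the C-C bond is a triple bond, not a double bond.
(D) has an ethynyl group (-C#CH) but the C-C bond is a triple bond, not a double bond.
So the answer is (B).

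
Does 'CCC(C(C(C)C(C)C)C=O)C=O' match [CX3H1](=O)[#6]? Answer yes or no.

Yes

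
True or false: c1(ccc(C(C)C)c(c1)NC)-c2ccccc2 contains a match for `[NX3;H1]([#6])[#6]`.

True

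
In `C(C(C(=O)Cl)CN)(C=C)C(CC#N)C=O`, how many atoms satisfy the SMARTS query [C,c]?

The query [C,c] means: comma = OR; matches aliphatic or aromatic carbon — same as #6.
Check the 15 heavy atoms by environment: 10× C → match; 2× N → no; 2× O → no; 1× Cl → no.
That gives 10 matching atoms.

10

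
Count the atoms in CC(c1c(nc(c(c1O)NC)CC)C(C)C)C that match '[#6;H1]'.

2

Check the 17 heavy atoms by environment: 1× n (aromatic, H0) → no; 5× c (aromatic, H0) → no; 1× N (H1) → no; 6× C (H3) → no; 1× C (H2) → no; 2× C (H1) → match; 1× O (H1) → no.
That gives 2 matching atoms.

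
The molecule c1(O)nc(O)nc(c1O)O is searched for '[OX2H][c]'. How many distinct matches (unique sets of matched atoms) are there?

4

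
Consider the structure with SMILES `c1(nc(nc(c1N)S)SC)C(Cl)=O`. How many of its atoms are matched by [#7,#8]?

4

The query [#7,#8] means: nitrogen or oxygen (comma = OR).
Check the 13 heavy atoms by environment: 2× n (aromatic) → match; 4× c (aromatic) → no; 2× S → no; 2× C → no; 1× O → match; 1× Cl → no; 1× N → match.
Summing the matching environments: 2 + 1 + 1 = 4 matching atoms.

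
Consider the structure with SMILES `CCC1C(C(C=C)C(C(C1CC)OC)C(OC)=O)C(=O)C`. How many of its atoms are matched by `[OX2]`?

The query [OX2] means: aliphatic oxygen with two total connections — ether, hydroxyl, or ester single-bond O.
Check the 21 heavy atoms by environment: 13× C (X4) → no; 4× C (X3) → no; 2× O (X1) → no; 2× O (X2) → match.
That gives 2 matching atoms.

2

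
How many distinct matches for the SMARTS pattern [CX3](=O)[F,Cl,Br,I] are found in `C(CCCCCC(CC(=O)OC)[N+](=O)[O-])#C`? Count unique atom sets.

[CX3](=O)[F,Cl,Br,I] is the SMARTS for an acyl halide: a carbonyl carbon bonded to a halogen.
The molecule has a methyl-ester group (-C(=O)OCH3), but the carbonyl is bonded to -O-C, not to a halogen; nothing else fits, so there are 0 matches.

0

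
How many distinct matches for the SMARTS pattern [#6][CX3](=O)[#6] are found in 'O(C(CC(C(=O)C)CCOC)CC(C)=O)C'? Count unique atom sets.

2

[#6][CX3](=O)[#6] is the SMARTS for a ketone: a carbonyl carbon (no H) flanked by two carbons.
The molecule carries 2 separate instances of an acetyl/ketone group (-C(=O)CH3) meeting every constraint; each maps to a distinct set of atoms, giving 2 matches.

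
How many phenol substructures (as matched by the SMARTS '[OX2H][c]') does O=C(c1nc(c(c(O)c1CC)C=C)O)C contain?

2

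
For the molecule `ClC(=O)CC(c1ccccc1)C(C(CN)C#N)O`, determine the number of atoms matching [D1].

Check the 18 heavy atoms by environment: 3× C (D2) → no; 4× C (D3) → no; 2× N (D1) → match; 2× O (D1) → match; 1× Cl (D1) → match; 1× c (aromatic, D3) → no; 5× c (aromatic, D2) → no.
Summing the matching environments: 2 + 2 + 1 = 5 matching atoms.

5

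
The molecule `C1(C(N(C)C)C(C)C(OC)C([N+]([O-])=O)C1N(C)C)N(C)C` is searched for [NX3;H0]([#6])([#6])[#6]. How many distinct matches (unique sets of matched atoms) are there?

[NX3;H0]([#6])([#6])[#6] is the SMARTS for a tertiary amine: a trivalent nitrogen with no H, bonded to three carbons.
The molecule carries 3 separate instances of a dimethylamino group (-N(CH3)2) meeting every constraint; each maps to a distinct set of atoms, giving 3 matches.

3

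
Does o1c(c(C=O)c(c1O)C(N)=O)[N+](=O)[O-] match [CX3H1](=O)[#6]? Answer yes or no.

Yes

The pattern [CX3H1](=O)[#6] describes an sp2 carbon with one H, double-bonded to O and single-bonded to carbon — an aldehyde.
The molecule carries an aldehyde (-CHO), whose atoms satisfy every constraint of the query, so the pattern matches.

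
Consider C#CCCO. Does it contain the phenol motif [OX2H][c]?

No

The pattern [OX2H][c] describes a hydroxyl oxygen attached to an aromatic carbon — a phenol.
The closest candidate here is a hydroxyl group (-OH), but the -OH is on an aliphatic carbon, not an aromatic c. No other fragment satisfies the full query, so there is no match.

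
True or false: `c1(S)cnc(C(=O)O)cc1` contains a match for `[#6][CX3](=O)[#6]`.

The pattern [#6][CX3](=O)[#6] describes a carbonyl carbon (no H) flanked by two carbons — a ketone.
The closest candidate here is a carboxylic acid group (-C(=O)OH), but one neighbour of the carbonyl carbon is O, not C. No other fragment satisfies the full query, so there is no match.

False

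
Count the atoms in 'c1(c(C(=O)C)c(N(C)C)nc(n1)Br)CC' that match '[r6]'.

The query [r6] means: r6 matches atoms in a six-membered ring.
Check the 15 heavy atoms by environment: 2× n (aromatic, in 6-ring) → match; 4× c (aromatic, in 6-ring) → match; 1× N (acyclic) → no; 6× C (acyclic) → no; 1× O (acyclic) → no; 1× Br (acyclic) → no.
Summing the matching environments: 2 + 4 = 6 matching atoms.

6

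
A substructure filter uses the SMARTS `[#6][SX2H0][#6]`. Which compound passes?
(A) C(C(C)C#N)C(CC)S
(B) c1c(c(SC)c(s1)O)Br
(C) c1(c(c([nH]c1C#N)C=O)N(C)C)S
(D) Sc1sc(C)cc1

B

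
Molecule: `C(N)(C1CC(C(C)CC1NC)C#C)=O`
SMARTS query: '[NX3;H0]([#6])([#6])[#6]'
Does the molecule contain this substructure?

The pattern [NX3;H0]([#6])([#6])[#6] describes a trivalent nitrogen with no H, bonded to three carbons — a tertiary amine.
The closest candidate here is an N-methylamino group (-NHCH3), but the nitrogen still has one H (H1), not H0. No other fragment satisfies the full query, so there is no match.

No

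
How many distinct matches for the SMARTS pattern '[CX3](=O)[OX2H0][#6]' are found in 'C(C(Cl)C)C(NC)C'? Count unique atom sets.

0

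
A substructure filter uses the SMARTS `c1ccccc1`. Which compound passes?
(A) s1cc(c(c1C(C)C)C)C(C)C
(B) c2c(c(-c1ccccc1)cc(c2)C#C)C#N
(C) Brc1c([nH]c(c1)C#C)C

c1ccccc1 describes six aromatic carbons in a ring (a benzene ring).
(A) has a methyl group (-CH3) but no six-membered all-carbon aromatic ring is present.
(B) contains a phenyl ring, which satisfies every atom and bond constraint.
(C) has a methyl group (-CH3) but no six-membered all-carbon aromatic ring is present.
So the answer is (B).

B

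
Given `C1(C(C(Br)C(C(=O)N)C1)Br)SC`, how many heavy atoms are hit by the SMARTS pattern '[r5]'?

Check the 12 heavy atoms by environment: 5× C (in 5-ring) → match; 2× Br (acyclic) → no; 1× S (acyclic) → no; 2× C (acyclic) → no; 1× O (acyclic) → no; 1× N (acyclic) → no.
That gives 5 matching atoms.

5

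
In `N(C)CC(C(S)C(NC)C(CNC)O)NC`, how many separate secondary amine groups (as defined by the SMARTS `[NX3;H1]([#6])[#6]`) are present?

4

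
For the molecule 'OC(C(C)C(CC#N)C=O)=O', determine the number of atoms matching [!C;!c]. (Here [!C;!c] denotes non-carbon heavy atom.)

4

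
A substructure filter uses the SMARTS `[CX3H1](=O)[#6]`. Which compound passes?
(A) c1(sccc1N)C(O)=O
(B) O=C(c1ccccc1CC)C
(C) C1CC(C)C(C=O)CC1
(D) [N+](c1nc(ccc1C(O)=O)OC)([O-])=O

[CX3H1](=O)[#6] describes an sp2 carbon with one H, double-bonded to O and single-bonded to carbon (an aldehyde).
(A) has a carboxylic acid group (-C(=O)OH) but the carbonyl carbon has H0 and is bonded to O, not H1.
(B) has an acetyl/ketone group (-C(=O)CH3) but the carbonyl carbon has H0 (two carbon neighbours), not H1.
(C) contains an aldehyde (-CHO), which satisfies every atom and bond constraint.
(D) has a carboxylic acid group (-C(=O)OH) but the carbonyl carbon has H0 and is bonded to O, not H1.
So the answer is (C).

C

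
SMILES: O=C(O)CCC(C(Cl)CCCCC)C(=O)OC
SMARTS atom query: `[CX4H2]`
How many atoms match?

6

Check the 17 heavy atoms by environment: 6× C (H2, X4) → match; 2× C (H1, X4) → no; 1× Cl (H0, X1) → no; 2× C (H0, X3) → no; 2× O (H0, X1) → no; 1× O (H0, X2) → no; 2× C (H3, X4) → no; 1× O (H1, X2) → no.
That gives 6 matching atoms.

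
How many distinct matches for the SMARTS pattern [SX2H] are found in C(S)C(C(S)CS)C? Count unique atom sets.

3

[SX2H] is the SMARTS for a thiol: an aliphatic sulfur with two connections, one being H.
The molecule carries 3 separate instances of a thiol (-SH) meeting every constraint; each maps to a distinct set of atoms, giving 3 matches.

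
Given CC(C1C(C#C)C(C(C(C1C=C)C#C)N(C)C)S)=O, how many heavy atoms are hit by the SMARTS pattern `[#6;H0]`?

3

The query [#6;H0] means: any carbon with no attached hydrogen.
Check the 19 heavy atoms by environment: 9× C (H1) → no; 1× N (H0) → no; 3× C (H3) → no; 1× C (H2) → no; 3× C (H0) → match; 1× O (H0) → no; 1× S (H1) → no.
That gives 3 matching atoms.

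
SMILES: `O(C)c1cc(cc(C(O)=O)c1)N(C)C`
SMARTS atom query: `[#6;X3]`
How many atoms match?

7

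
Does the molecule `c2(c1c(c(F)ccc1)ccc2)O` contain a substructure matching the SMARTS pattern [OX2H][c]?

The pattern [OX2H][c] describes a hydroxyl oxygen attached to an aromatic carbon — a phenol.
The molecule carries a hydroxyl group (-OH), whose atoms satisfy every constraint of the query, so the pattern matches.

Yes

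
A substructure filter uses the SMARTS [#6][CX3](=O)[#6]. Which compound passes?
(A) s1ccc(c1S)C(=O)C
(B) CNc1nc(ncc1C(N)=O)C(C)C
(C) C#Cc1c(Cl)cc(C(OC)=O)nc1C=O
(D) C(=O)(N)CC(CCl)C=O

[#6][CX3](=O)[#6] describes a carbonyl carbon (no H) flanked by two carbons (a ketone).
(A) contains an acetyl/ketone group (-C(=O)CH3), which satisfies every atom and bond constraint.
(B) has a primary amide (-C(=O)NH2) but one neighbour of the carbonyl carbon is N, not C.
(C) has an aldehyde (-CHO) but the carbonyl carbon has H1, so it is not flanked by two carbons.
(D) has a primary amide (-C(=O)NH2) but one neighbour of the carbonyl carbon is N, not C.
So the answer is (A).

A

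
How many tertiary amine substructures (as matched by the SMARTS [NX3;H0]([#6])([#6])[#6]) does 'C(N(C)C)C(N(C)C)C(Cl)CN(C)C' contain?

[NX3;H0]([#6])([#6])[#6] is the SMARTS for a tertiary amine: a trivalent nitrogen with no H, bonded to three carbons.
The molecule carries 3 separate instances of a dimethylamino group (-N(CH3)2) meeting every constraint; each maps to a distinct set of atoms, giving 3 matches.

3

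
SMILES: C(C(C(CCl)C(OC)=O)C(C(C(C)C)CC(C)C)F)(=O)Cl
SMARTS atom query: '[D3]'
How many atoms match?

8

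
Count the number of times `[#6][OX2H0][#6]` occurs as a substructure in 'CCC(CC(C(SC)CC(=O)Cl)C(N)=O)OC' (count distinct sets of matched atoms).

[#6][OX2H0][#6] is the SMARTS for an ether: an aliphatic oxygen bridging two carbons with no H on the oxygen.
Exactly one fragment in the molecule meets all constraints, giving 1 match.

1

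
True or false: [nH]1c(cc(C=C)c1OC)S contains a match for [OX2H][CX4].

False

The pattern [OX2H][CX4] describes a hydroxyl oxygen bound to an sp3 (X4) carbon — an aliphatic alcohol.
The closest candidate here is a methoxy ether (-OCH3), but the oxygen has H0 (ether), not H1. No other fragment satisfies the full query, so there is no match.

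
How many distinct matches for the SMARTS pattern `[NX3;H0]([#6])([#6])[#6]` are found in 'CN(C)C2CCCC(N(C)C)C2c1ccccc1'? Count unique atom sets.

2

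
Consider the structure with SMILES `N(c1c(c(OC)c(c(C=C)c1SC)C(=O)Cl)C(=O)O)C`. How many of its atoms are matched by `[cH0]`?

Check the 20 heavy atoms by environment: 6× c (aromatic, H0) → match; 1× C (H1) → no; 1× C (H2) → no; 2× C (H0) → no; 3× O (H0) → no; 1× O (H1) → no; 3× C (H3) → no; 1× S (H0) → no; 1× N (H1) → no; 1× Cl (H0) → no.
That gives 6 matching atoms.

6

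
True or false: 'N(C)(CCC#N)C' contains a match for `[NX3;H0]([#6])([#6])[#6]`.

The pattern [NX3;H0]([#6])([#6])[#6] describes a trivalent nitrogen with no H, bonded to three carbons — a tertiary amine.
The molecule carries a dimethylamino group (-N(CH3)2), whose atoms satisfy every constraint of the query, so the pattern matches.

True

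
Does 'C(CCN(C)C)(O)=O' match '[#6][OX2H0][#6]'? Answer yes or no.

No

The pattern [#6][OX2H0][#6] describes an aliphatic oxygen bridging two carbons with no H on the oxygen — an ether.
The closest candidate here is a carboxylic acid group (-C(=O)OH), but the -OH oxygen has H1; the =O is OX1, not OX2. No other fragment satisfies the full query, so there is no match.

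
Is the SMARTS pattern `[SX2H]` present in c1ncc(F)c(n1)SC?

No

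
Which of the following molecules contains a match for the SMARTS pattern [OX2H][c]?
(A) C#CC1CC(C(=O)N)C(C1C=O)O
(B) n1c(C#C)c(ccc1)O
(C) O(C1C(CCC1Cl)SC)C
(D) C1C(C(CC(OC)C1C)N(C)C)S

B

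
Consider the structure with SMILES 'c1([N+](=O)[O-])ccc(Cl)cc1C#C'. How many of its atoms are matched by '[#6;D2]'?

The query [#6;D2] means: any carbon bonded to exactly two heavy atoms.
Check the 12 heavy atoms by environment: 3× c (aromatic, D3) → no; 3× c (aromatic, D2) → match; 1× N (charge +1, D3) → no; 1× O (charge -1, D1) → no; 1× O (D1) → no; 1× Cl (D1) → no; 1× C (D2) → match; 1× C (D1) → no.
Summing the matching environments: 3 + 1 = 4 matching atoms.

4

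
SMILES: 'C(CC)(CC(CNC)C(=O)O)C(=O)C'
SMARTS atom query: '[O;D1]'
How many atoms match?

3

The query [O;D1] means: aliphatic oxygen bonded to exactly one heavy atom.
Check the 14 heavy atoms by environment: 3× C (D1) → no; 3× C (D2) → no; 4× C (D3) → no; 3× O (D1) → match; 1× N (D2) → no.
That gives 3 matching atoms.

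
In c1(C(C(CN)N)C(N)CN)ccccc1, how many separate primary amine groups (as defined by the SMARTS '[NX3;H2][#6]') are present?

[NX3;H2][#6] is the SMARTS for a primary amine: a trivalent nitrogen with two H attached to carbon.
The molecule carries 4 separate instances of a primary amino group (-NH2) meeting every constraint; each maps to a distinct set of atoms, giving 4 matches.

4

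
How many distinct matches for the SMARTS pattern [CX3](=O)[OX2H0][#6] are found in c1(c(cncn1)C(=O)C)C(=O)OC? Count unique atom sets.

[CX3](=O)[OX2H0][#6] is the SMARTS for an ester: a carbonyl carbon bonded to an oxygen that is itself bonded to carbon (no H on that O).
Exactly one fragment in the molecule meets all constraints, giving 1 match.

1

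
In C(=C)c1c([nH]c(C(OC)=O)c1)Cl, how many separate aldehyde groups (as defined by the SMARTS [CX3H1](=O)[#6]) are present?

0

[CX3H1](=O)[#6] is the SMARTS for an aldehyde: an sp2 carbon with one H, double-bonded to O and single-bonded to carbon.
The molecule has a methyl-ester group (-C(=O)OCH3), but the carbonyl carbon has H0, not H1; nothing else fits, so there are 0 matches.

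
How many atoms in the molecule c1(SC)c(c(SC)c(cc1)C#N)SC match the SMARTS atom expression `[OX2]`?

Check the 14 heavy atoms by environment: 6× c (aromatic, X3) → no; 3× S (X2) → no; 3× C (X4) → no; 1× C (X2) → no; 1× N (X1) → no.
No environment satisfies the query, so 0 matching atoms.

0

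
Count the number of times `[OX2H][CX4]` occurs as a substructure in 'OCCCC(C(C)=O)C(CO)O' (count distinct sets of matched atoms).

3

[OX2H][CX4] is the SMARTS for an aliphatic alcohol: a hydroxyl oxygen bound to an sp3 (X4) carbon.
The molecule carries 3 separate instances of a hydroxyl group (-OH) meeting every constraint; each maps to a distinct set of atoms, giving 3 matches.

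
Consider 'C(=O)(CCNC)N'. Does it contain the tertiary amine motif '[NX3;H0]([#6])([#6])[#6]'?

The pattern [NX3;H0]([#6])([#6])[#6] describes a trivalent nitrogen with no H, bonded to three carbons — a tertiary amine.
The closest candidate here is an N-methylamino group (-NHCH3), but the nitrogen still has one H (H1), not H0. No other fragment satisfies the full query, so there is no match.

No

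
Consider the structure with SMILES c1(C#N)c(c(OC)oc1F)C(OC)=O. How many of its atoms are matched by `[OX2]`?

The query [OX2] means: aliphatic oxygen with two total connections — ether, hydroxyl, or ester single-bond O.
Check the 14 heavy atoms by environment: 1× o (aromatic, X2) → no; 4× c (aromatic, X3) → no; 1× F (X1) → no; 2× O (X2) → match; 2× C (X4) → no; 1× C (X3) → no; 1× O (X1) → no; 1× C (X2) → no; 1× N (X1) → no.
That gives 2 matching atoms.

2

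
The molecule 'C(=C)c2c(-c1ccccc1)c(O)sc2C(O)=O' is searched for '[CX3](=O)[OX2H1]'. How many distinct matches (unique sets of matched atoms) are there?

1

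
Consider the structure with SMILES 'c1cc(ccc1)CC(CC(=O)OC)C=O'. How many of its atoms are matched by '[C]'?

6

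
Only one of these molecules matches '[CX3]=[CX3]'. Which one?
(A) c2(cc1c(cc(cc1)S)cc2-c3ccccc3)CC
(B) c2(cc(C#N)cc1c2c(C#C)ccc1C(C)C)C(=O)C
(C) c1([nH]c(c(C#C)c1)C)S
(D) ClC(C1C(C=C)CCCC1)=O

D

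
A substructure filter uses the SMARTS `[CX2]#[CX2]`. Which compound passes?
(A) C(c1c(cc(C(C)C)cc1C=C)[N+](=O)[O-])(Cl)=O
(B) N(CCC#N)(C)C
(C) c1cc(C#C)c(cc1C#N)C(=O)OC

C

[CX2]#[CX2] describes a carbon-carbon triple bond (an alkyne).
(A) has a vinyl group (-CH=CH2) but the C=C is a double bond; both carbons are CX3, not CX2.
(B) has a nitrile (-C#N) but the triple bond is C#N, not C#C.
(C) contains an ethynyl group (-C#CH), which satisfies every atom and bond constraint.
So the answer is (C).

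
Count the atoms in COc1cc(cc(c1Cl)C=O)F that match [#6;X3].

The query [#6;X3] means: any carbon (aromatic or not) with three total connections.
Check the 12 heavy atoms by environment: 6× c (aromatic, X3) → match; 1× Cl (X1) → no; 1× O (X2) → no; 1× C (X4) → no; 1× F (X1) → no; 1× C (X3) → match; 1× O (X1) → no.
Summing the matching environments: 6 + 1 = 7 matching atoms.

7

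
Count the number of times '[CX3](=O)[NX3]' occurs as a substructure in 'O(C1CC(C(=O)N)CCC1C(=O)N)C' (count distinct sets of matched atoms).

2

[CX3](=O)[NX3] is the SMARTS for an amide: a carbonyl carbon bonded to a trivalent nitrogen.
The molecule carries 2 separate instances of a primary amide (-C(=O)NH2) meeting every constraint; each maps to a distinct set of atoms, giving 2 matches.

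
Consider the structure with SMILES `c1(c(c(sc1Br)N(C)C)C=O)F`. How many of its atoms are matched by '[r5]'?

5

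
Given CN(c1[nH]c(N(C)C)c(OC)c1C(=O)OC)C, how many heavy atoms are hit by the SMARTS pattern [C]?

7

The query [C] means: uppercase C matches aliphatic (non-aromatic) carbon only.
Check the 17 heavy atoms by environment: 1× n (aromatic) → no; 4× c (aromatic) → no; 7× C → match; 3× O → no; 2× N → no.
That gives 7 matching atoms.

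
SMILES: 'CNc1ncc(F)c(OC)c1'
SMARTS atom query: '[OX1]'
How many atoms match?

The query [OX1] means: aliphatic oxygen with one total connection — typically a carbonyl =O or an oxide.
Check the 11 heavy atoms by environment: 1× n (aromatic, X2) → no; 5× c (aromatic, X3) → no; 1× O (X2) → no; 2× C (X4) → no; 1× N (X3) → no; 1× F (X1) → no.
No environment satisfies the query, so 0 matching atoms.

0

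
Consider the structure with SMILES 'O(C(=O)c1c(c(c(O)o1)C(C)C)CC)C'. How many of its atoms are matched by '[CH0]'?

The query [CH0] means: aliphatic carbon with no attached hydrogen.
Check the 15 heavy atoms by environment: 1× o (aromatic, H0) → no; 4× c (aromatic, H0) → no; 1× C (H1) → no; 4× C (H3) → no; 1× C (H0) → match; 2× O (H0) → no; 1× O (H1) → no; 1× C (H2) → no.
That gives 1 matching atom.

1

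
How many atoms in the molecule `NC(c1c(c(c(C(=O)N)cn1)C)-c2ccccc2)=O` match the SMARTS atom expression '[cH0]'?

The query [cH0] means: aromatic carbon with no attached hydrogen (substituted or ring-fusion).
Check the 19 heavy atoms by environment: 1× n (aromatic, H0) → no; 5× c (aromatic, H0) → match; 6× c (aromatic, H1) → no; 1× C (H3) → no; 2× C (H0) → no; 2× O (H0) → no; 2× N (H2) → no.
That gives 5 matching atoms.

5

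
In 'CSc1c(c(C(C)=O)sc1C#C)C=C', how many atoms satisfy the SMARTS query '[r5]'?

Check the 14 heavy atoms by environment: 1× s (aromatic, in 5-ring) → match; 4× c (aromatic, in 5-ring) → match; 1× S (acyclic) → no; 7× C (acyclic) → no; 1× O (acyclic) → no.
Summing the matching environments: 1 + 4 = 5 matching atoms.

5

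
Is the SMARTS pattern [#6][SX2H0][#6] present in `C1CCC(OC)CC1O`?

No

The pattern [#6][SX2H0][#6] describes an aliphatic sulfur bridging two carbons with no H on the sulfur — a thioether.
The closest candidate here is a methoxy ether (-OCH3), but the bridging atom is O, not S. No other fragment satisfies the full query, so there is no match.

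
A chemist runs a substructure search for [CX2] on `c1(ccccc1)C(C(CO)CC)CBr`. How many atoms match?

0

Check the 14 heavy atoms by environment: 6× C (X4) → no; 6× c (aromatic, X3) → no; 1× O (X2) → no; 1× Br (X1) → no.
No environment satisfies the query, so 0 matching atoms.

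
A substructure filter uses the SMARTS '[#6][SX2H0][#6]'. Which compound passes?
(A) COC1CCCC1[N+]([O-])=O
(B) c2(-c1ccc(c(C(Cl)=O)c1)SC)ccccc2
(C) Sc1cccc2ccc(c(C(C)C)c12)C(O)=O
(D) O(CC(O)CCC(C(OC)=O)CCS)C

[#6][SX2H0][#6] describes an aliphatic sulfur bridging two carbons with no H on the sulfur (a thioether).
(A) has a methoxy ether (-OCH3) but the bridging atom is O, not S.
(B) contains a methylthio ether (-SCH3), which satisfies every atom and bond constraint.
(C) has a thiol (-SH) but the sulfur has H1, not H0 bridging two carbons.
(D) has a methoxy ether (-OCH3) but the bridging atom is O, not S.
So the answer is (B).

B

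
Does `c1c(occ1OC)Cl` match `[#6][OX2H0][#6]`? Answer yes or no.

The pattern [#6][OX2H0][#6] describes an aliphatic oxygen bridging two carbons with no H on the oxygen — an ether.
The molecule carries a methoxy ether (-OCH3), whose atoms satisfy every constraint of the query, so the pattern matches.

Yes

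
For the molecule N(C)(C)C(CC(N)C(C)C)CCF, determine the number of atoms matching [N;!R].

2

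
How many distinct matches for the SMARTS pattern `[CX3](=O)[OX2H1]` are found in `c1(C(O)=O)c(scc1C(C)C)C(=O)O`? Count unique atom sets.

2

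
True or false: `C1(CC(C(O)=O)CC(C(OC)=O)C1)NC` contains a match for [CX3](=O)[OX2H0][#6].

True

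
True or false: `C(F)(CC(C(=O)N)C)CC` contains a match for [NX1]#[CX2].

False

The pattern [NX1]#[CX2] describes a nitrogen triple-bonded to a two-connected carbon — a nitrile.
The closest candidate here is a primary amide (-C(=O)NH2), but the nitrogen is NX3, not NX1. No other fragment satisfies the full query, so there is no match.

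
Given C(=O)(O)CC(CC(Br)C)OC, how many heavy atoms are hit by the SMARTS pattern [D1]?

The query [D1] means: atom with exactly one heavy-atom neighbour (degree 1).
Check the 11 heavy atoms by environment: 2× C (D1) → match; 3× C (D3) → no; 2× C (D2) → no; 2× O (D1) → match; 1× Br (D1) → match; 1× O (D2) → no.
Summing the matching environments: 2 + 2 + 1 = 5 matching atoms.

5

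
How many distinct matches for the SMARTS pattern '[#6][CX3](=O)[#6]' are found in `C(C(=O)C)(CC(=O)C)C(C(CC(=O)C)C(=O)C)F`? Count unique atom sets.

4

[#6][CX3](=O)[#6] is the SMARTS for a ketone: a carbonyl carbon (no H) flanked by two carbons.
The molecule carries 4 separate instances of an acetyl/ketone group (-C(=O)CH3) meeting every constraint; each maps to a distinct set of atoms, giving 4 matches.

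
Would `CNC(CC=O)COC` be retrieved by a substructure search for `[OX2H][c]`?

The pattern [OX2H][c] describes a hydroxyl oxygen attached to an aromatic carbon — a phenol.
The closest candidate here is a methoxy ether (-OCH3), but the oxygen has H0, not H1. No other fragment satisfies the full query, so there is no match.

No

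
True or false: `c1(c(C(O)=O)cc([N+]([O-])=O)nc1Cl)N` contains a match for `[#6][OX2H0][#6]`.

False

The pattern [#6][OX2H0][#6] describes an aliphatic oxygen bridging two carbons with no H on the oxygen — an ether.
The closest candidate here is a carboxylic acid group (-C(=O)OH), but the -OH oxygen has H1; the =O is OX1, not OX2. No other fragment satisfies the full query, so there is no match.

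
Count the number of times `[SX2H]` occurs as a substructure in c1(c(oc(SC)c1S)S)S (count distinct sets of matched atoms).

3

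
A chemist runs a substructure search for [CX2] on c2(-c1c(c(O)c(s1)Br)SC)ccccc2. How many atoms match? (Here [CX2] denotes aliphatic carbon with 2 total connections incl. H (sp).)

The query [CX2] means: C with X2: aliphatic carbon with exactly 2 total connections.
Check the 15 heavy atoms by environment: 1× s (aromatic, X2) → no; 10× c (aromatic, X3) → no; 1× S (X2) → no; 1× C (X4) → no; 1× O (X2) → no; 1× Br (X1) → no.
No environment satisfies the query, so 0 matching atoms.

0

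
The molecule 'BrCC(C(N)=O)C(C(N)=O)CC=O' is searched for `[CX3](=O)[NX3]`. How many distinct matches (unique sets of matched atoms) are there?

[CX3](=O)[NX3] is the SMARTS for an amide: a carbonyl carbon bonded to a trivalent nitrogen.
The molecule carries 2 separate instances of a primary amide (-C(=O)NH2) meeting every constraint; each maps to a distinct set of atoms, giving 2 matches.

2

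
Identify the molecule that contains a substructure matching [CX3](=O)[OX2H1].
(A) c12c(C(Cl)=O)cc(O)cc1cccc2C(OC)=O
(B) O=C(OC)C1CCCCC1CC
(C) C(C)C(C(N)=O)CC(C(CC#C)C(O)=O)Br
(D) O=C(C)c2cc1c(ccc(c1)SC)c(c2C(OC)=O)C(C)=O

C

[CX3](=O)[OX2H1] describes an sp2 carbon double-bonded to O and single-bonded to an -OH oxygen (a carboxylic acid).
(A) has a methyl-ester group (-C(=O)OCH3) but the singly-bonded O has no H (OX2H0, not OX2H1).
(B) has a methyl-ester group (-C(=O)OCH3) but the singly-bonded O has no H (OX2H0, not OX2H1).
(C) contains a carboxylic acid group (-C(=O)OH), which satisfies every atom and bond constraint.
(D) has a methyl-ester group (-C(=O)OCH3) but the singly-bonded O has no H (OX2H0, not OX2H1).
So the answer is (C).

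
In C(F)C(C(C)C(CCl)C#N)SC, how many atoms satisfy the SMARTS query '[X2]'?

The query [X2] means: any atom with exactly two total connections (bonds + H).
Check the 12 heavy atoms by environment: 7× C (X4) → no; 1× Cl (X1) → no; 1× S (X2) → match; 1× C (X2) → match; 1× N (X1) → no; 1× F (X1) → no.
Summing the matching environments: 1 + 1 = 2 matching atoms.

2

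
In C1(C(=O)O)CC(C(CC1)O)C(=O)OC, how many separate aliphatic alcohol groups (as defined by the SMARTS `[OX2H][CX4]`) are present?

1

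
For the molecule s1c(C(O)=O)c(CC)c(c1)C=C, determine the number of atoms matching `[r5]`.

The query [r5] means: r5 matches atoms in a five-membered ring.
Check the 12 heavy atoms by environment: 1× s (aromatic, in 5-ring) → match; 4× c (aromatic, in 5-ring) → match; 5× C (acyclic) → no; 2× O (acyclic) → no.
Summing the matching environments: 1 + 4 = 5 matching atoms.

5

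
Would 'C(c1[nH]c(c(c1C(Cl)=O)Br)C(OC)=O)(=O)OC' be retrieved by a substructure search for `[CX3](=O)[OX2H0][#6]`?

The pattern [CX3](=O)[OX2H0][#6] describes a carbonyl carbon bonded to an oxygen that is itself bonded to carbon (no H on that O) — an ester.
The molecule carries a methyl-ester group (-C(=O)OCH3), whose atoms satisfy every constraint of the query, so the pattern matches.

Yes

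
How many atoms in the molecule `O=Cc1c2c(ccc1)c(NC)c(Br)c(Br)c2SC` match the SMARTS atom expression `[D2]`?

6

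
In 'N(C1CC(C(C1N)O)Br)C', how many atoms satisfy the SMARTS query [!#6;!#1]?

4

The query [!#6;!#1] means: not carbon and not hydrogen — any heteroatom.
Check the 10 heavy atoms by environment: 6× C → no; 1× O → match; 2× N → match; 1× Br → match.
Summing the matching environments: 1 + 2 + 1 = 4 matching atoms.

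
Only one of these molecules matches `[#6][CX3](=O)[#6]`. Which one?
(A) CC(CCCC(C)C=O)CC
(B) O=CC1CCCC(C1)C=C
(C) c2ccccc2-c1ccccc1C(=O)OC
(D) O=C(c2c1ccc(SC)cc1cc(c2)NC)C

D

[#6][CX3](=O)[#6] describes a carbonyl carbon (no H) flanked by two carbons (a ketone).
(A) has an aldehyde (-CHO) but the carbonyl carbon has H1, so it is not flanked by two carbons.
(B) has an aldehyde (-CHO) but the carbonyl carbon has H1, so it is not flanked by two carbons.
(C) has a methyl-ester group (-C(=O)OCH3) but one neighbour of the carbonyl carbon is O, not C.
(D) contains an acetyl/ketone group (-C(=O)CH3), which satisfies every atom and bond constraint.
So the answer is (D).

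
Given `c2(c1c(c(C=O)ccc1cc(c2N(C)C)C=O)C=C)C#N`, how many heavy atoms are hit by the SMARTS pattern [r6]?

The query [r6] means: r6 matches atoms in a six-membered ring.
Check the 21 heavy atoms by environment: 10× c (aromatic, in 6-ring) → match; 2× N (acyclic) → no; 7× C (acyclic) → no; 2× O (acyclic) → no.
That gives 10 matching atoms.

10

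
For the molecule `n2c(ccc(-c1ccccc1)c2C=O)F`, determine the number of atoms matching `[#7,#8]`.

2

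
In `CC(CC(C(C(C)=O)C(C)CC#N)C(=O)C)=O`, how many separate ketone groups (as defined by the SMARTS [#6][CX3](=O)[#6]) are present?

[#6][CX3](=O)[#6] is the SMARTS for a ketone: a carbonyl carbon (no H) flanked by two carbons.
The molecule carries 3 separate instances of an acetyl/ketone group (-C(=O)CH3) meeting every constraint; each maps to a distinct set of atoms, giving 3 matches.

3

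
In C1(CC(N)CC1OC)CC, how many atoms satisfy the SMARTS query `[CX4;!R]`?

3

Check the 10 heavy atoms by environment: 5× C (X4, in 5-ring) → no; 1× O (X2, acyclic) → no; 3× C (X4, acyclic) → match; 1× N (X3, acyclic) → no.
That gives 3 matching atoms.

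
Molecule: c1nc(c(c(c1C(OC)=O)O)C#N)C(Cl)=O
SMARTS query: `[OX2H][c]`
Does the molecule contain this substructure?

Yes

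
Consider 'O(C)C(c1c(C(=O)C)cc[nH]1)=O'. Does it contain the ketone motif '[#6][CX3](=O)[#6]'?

Yes

The pattern [#6][CX3](=O)[#6] describes a carbonyl carbon (no H) flanked by two carbons — a ketone.
The molecule carries an acetyl/ketone group (-C(=O)CH3), whose atoms satisfy every constraint of the query, so the pattern matches.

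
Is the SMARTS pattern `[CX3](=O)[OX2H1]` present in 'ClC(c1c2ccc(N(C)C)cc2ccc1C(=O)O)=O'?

Yes

The pattern [CX3](=O)[OX2H1] describes an sp2 carbon double-bonded to O and single-bonded to an -OH oxygen — a carboxylic acid.
The molecule carries a carboxylic acid group (-C(=O)OH), whose atoms satisfy every constraint of the query, so the pattern matches.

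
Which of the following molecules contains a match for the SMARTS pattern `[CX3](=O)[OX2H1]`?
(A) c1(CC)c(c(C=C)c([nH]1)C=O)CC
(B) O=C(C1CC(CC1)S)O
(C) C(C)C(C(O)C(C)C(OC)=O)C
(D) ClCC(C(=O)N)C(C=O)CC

B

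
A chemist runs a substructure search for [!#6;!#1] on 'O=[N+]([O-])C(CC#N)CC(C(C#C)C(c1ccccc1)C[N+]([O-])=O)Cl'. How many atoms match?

The query [!#6;!#1] means: not carbon and not hydrogen — any heteroatom.
Check the 24 heavy atoms by environment: 10× C → no; 1× Cl → match; 2× N (charge +1) → match; 2× O (charge -1) → match; 2× O → match; 6× c (aromatic) → no; 1× N → match.
Summing the matching environments: 1 + 2 + 2 + 2 + 1 = 8 matching atoms.

8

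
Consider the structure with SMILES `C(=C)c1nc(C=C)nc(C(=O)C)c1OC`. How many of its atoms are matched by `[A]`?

Check the 15 heavy atoms by environment: 2× n (aromatic) → no; 4× c (aromatic) → no; 7× C → match; 2× O → match.
Summing the matching environments: 7 + 2 = 9 matching atoms.

9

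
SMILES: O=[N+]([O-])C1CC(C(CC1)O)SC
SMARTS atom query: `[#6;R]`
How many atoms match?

The query [#6;R] means: carbon that is part of a ring.
Check the 12 heavy atoms by environment: 6× C (in 6-ring) → match; 2× O (acyclic) → no; 1× N (charge +1, acyclic) → no; 1× O (charge -1, acyclic) → no; 1× S (acyclic) → no; 1× C (acyclic) → no.
That gives 6 matching atoms.

6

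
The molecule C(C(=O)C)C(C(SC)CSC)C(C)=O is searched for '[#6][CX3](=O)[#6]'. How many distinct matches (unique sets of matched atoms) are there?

[#6][CX3](=O)[#6] is the SMARTS for a ketone: a carbonyl carbon (no H) flanked by two carbons.
The molecule carries 2 separate instances of an acetyl/ketone group (-C(=O)CH3) meeting every constraint; each maps to a distinct set of atoms, giving 2 matches.

2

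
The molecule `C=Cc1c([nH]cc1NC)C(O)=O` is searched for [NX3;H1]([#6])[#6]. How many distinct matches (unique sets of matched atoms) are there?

1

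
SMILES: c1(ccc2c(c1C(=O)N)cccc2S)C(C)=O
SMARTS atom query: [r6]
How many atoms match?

10

The query [r6] means: r6 matches atoms in a six-membered ring.
Check the 17 heavy atoms by environment: 10× c (aromatic, in 6-ring) → match; 3× C (acyclic) → no; 2× O (acyclic) → no; 1× N (acyclic) → no; 1× S (acyclic) → no.
That gives 10 matching atoms.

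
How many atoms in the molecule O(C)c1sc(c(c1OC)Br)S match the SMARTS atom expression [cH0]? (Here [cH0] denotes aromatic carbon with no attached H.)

The query [cH0] means: aromatic carbon with no attached hydrogen (substituted or ring-fusion).
Check the 11 heavy atoms by environment: 1× s (aromatic, H0) → no; 4× c (aromatic, H0) → match; 1× S (H1) → no; 1× Br (H0) → no; 2× O (H0) → no; 2× C (H3) → no.
That gives 4 matching atoms.

4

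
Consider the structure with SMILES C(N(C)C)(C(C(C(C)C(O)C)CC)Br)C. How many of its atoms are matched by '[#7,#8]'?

2

The query [#7,#8] means: nitrogen or oxygen (comma = OR).
Check the 15 heavy atoms by environment: 12× C → no; 1× N → match; 1× Br → no; 1× O → match.
Summing the matching environments: 1 + 1 = 2 matching atoms.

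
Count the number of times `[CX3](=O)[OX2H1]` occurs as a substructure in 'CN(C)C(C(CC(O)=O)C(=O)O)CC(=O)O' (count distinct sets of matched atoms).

[CX3](=O)[OX2H1] is the SMARTS for a carboxylic acid: an sp2 carbon double-bonded to O and single-bonded to an -OH oxygen.
The molecule carries 3 separate instances of a carboxylic acid group (-C(=O)OH) meeting every constraint; each maps to a distinct set of atoms, giving 3 matches.

3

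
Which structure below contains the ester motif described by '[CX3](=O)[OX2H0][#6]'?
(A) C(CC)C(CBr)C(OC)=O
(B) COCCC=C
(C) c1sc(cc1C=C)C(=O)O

[CX3](=O)[OX2H0][#6] describes a carbonyl carbon bonded to an oxygen that is itself bonded to carbon (no H on that O) (an ester).
(A) contains a methyl-ester group (-C(=O)OCH3), which satisfies every atom and bond constraint.
(B) has a methoxy ether (-OCH3) but the ether oxygen is not adjacent to a C=O carbon.
(C) has a carboxylic acid group (-C(=O)OH) but the singly-bonded O carries H (OX2H1, not H0).
So the answer is (A).

A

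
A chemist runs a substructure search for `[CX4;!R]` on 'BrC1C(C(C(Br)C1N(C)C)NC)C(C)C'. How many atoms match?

Check the 15 heavy atoms by environment: 5× C (X4, in 5-ring) → no; 2× Br (X1, acyclic) → no; 2× N (X3, acyclic) → no; 6× C (X4, acyclic) → match.
That gives 6 matching atoms.

6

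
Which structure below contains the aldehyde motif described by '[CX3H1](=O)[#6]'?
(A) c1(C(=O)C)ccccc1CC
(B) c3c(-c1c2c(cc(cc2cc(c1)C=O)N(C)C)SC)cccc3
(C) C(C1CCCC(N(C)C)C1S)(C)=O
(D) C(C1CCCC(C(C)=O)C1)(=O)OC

B

[CX3H1](=O)[#6] describes an sp2 carbon with one H, double-bonded to O and single-bonded to carbon (an aldehyde).
(A) has an acetyl/ketone group (-C(=O)CH3) but the carbonyl carbon has H0 (two carbon neighbours), not H1.
(B) contains an aldehyde (-CHO), which satisfies every atom and bond constraint.
(C) has an acetyl/ketone group (-C(=O)CH3) but the carbonyl carbon has H0 (two carbon neighbours), not H1.
(D) has a methyl-ester group (-C(=O)OCH3) but the carbonyl carbon has H0, not H1.
So the answer is (B).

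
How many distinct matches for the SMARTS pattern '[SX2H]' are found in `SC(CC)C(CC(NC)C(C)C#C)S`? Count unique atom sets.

[SX2H] is the SMARTS for a thiol: an aliphatic sulfur with two connections, one being H.
The molecule carries 2 separate instances of a thiol (-SH) meeting every constraint; each maps to a distinct set of atoms, giving 2 matches.

2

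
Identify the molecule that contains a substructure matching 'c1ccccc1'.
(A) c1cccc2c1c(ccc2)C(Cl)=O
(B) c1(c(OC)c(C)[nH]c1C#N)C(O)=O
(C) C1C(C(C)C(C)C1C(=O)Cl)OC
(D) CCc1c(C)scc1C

c1ccccc1 describes six aromatic carbons in a ring (a benzene ring).
(A) contains the required atom environment, so the pattern matches.
(B) has a methyl group (-CH3) but no six-membered all-carbon aromatic ring is present.
(C) has a methyl group (-CH3) but no six-membered all-carbon aromatic ring is present.
(D) has a methyl group (-CH3) but no six-membered all-carbon aromatic ring is present.
So the answer is (A).

A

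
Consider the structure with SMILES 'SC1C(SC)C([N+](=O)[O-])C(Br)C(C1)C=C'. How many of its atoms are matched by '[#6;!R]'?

3

The query [#6;!R] means: carbon not in any ring.
Check the 15 heavy atoms by environment: 6× C (in 6-ring) → no; 2× S (acyclic) → no; 3× C (acyclic) → match; 1× Br (acyclic) → no; 1× N (charge +1, acyclic) → no; 1× O (charge -1, acyclic) → no; 1× O (acyclic) → no.
That gives 3 matching atoms.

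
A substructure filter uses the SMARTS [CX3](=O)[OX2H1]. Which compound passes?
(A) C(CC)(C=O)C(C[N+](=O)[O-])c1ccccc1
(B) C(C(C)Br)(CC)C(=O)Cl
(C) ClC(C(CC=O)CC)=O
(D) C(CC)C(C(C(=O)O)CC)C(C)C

D

[CX3](=O)[OX2H1] describes an sp2 carbon double-bonded to O and single-bonded to an -OH oxygen (a carboxylic acid).
(A) has an aldehyde (-CHO) but there is no singly-bonded oxygen on the carbonyl carbon.
(B) has an acyl chloride (-C(=O)Cl) but the carbonyl is bonded to Cl, not to an -OH oxygen.
(C) has an acyl chloride (-C(=O)Cl) but the carbonyl is bonded to Cl, not to an -OH oxygen.
(D) contains a carboxylic acid group (-C(=O)OH), which satisfies every atom and bond constraint.
So the answer is (D).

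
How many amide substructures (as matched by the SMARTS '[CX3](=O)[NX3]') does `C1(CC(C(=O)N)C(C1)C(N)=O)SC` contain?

2

[CX3](=O)[NX3] is the SMARTS for an amide: a carbonyl carbon bonded to a trivalent nitrogen.
The molecule carries 2 separate instances of a primary amide (-C(=O)NH2) meeting every constraint; each maps to a distinct set of atoms, giving 2 matches.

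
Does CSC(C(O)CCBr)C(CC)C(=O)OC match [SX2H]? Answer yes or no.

No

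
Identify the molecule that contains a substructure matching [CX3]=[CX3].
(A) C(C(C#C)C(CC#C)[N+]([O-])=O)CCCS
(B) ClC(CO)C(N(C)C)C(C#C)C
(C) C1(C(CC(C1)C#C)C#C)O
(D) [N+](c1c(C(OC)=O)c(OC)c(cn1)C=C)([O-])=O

D

[CX3]=[CX3] describes a non-aromatic C=C double bond between two sp2 carbons (an alkene).
(A) has an ethynyl group (-C#CH) but the C-C bond is a triple bond, not a double bond.
(B) has an ethynyl group (-C#CH) but the C-C bond is a triple bond, not a double bond.
(C) has an ethynyl group (-C#CH) but the C-C bond is a triple bond, not a double bond.
(D) contains a vinyl group (-CH=CH2), which satisfies every atom and bond constraint.
So the answer is (D).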